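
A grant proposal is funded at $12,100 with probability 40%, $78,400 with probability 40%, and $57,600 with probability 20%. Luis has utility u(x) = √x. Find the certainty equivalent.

$41,616

E[u] = 0.4·√12100 + 0.4·√78400 + 0.2·√57600 = 0.4·110 + 0.4·280 + 0.2·240 = 204
CE = (204)² = 41616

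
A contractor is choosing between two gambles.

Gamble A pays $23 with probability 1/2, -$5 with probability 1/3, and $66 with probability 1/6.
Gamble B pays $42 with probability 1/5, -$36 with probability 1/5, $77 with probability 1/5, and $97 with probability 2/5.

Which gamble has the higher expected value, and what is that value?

Gamble B ($55.40)

Gamble A = 1/2 × 23 + 1/3 × (-5) + 1/6 × 66 = 11.5 − 1.6667 + 11 = 20.8333
Gamble B = 1/5 × 42 + 1/5 × (-36) + 1/5 × 77 + 2/5 × 97 = 8.4 − 7.2 + 15.4 + 38.8 = 55.4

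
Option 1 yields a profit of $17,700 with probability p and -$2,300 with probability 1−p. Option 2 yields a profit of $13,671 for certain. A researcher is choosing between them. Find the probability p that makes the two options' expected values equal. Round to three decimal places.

p = 0.799

p·17700 + (1−p)·(-2300) = 13671
20000p − 2300 = 13671
p = (13671 + 2300) / 20000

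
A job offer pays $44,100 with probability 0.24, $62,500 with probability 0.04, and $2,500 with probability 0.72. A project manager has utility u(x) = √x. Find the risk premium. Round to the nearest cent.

E[u] = 0.24·√44100 + 0.04·√62500 + 0.72·√2500 = 0.24·210 + 0.04·250 + 0.72·50 = 96.4
CE = (96.4)² = 9292.96
Risk premium = EV − CE = 14884 − 9292.96 = 5591.04

$5,591.04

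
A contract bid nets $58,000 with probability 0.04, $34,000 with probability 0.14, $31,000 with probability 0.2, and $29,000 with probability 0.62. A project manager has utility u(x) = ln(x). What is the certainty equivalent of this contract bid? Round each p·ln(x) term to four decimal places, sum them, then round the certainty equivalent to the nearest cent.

$30,893.47

E[u] = 0.04·ln(58000) + 0.14·ln(34000) + 0.2·ln(31000) + 0.62·ln(29000) = 0.4387 + 1.4608 + 2.0683 + 6.3705 = 10.3383
CE = e^10.3383 ≈ 30893.47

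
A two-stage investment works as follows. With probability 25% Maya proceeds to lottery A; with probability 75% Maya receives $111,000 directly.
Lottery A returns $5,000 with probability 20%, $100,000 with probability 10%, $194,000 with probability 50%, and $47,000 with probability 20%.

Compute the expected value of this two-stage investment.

EV(A) = 0.2 × 5000 + 0.1 × 100000 + 0.5 × 194000 + 0.2 × 47000 = 1000 + 10000 + 97000 + 9400 = 117400
Branch B: 111000 (certain)
Overall = 0.25 × 117400 + 0.75 × 111000 = 29350 + 83250 = 112600

$112,600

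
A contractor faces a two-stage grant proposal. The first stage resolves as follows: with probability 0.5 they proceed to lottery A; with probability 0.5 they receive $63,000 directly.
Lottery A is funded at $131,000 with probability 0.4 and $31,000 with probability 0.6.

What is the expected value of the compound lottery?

EV(A) = 0.4 × 131000 + 0.6 × 31000 = 52400 + 18600 = 71000
Branch B: 63000 (certain)
Overall = 0.5 × 71000 + 0.5 × 63000 = 35500 + 31500 = 67000

$67,000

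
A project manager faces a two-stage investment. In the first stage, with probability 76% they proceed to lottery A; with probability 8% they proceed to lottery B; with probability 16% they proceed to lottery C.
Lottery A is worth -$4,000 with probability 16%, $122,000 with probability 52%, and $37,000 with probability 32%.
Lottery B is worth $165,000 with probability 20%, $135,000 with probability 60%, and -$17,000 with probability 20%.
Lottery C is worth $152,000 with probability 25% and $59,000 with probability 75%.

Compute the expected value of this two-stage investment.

$78,734.40

EV(A) = 0.16 × (-4000) + 0.52 × 122000 + 0.32 × 37000 = -640 + 63440 + 11840 = 74640
EV(B) = 0.2 × 165000 + 0.6 × 135000 + 0.2 × (-17000) = 33000 + 81000 − 3400 = 110600
EV(C) = 0.25 × 152000 + 0.75 × 59000 = 38000 + 44250 = 82250
Overall = 0.76 × 74640 + 0.08 × 110600 + 0.16 × 82250 = 56726.4 + 8848 + 13160 = 78734.4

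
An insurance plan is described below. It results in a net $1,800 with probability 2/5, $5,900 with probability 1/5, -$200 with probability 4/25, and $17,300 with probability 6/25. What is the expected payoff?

$6,020

EV = 2/5 × 1800 + 1/5 × 5900 + 4/25 × (-200) + 6/25 × 17300 = 720 + 1180 − 32 + 4152 = 6020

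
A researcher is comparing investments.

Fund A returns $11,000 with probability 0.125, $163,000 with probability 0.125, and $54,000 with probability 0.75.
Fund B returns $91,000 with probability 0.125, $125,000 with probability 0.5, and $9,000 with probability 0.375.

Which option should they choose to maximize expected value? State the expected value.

Fund A = 0.125 × 11000 + 0.125 × 163000 + 0.75 × 54000 = 1375 + 20375 + 40500 = 62250
Fund B = 0.125 × 91000 + 0.5 × 125000 + 0.375 × 9000 = 11375 + 62500 + 3375 = 77250

Fund B ($77,250)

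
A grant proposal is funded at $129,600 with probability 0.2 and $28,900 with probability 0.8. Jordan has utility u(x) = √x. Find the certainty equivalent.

$43,264

E[u] = 0.2·√129600 + 0.8·√28900 = 0.2·360 + 0.8·170 = 208
CE = (208)² = 43264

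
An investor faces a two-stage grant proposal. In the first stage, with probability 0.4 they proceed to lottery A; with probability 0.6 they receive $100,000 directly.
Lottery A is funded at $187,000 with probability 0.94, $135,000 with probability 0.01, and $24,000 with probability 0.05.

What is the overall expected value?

$131,332

EV(A) = 0.94 × 187000 + 0.01 × 135000 + 0.05 × 24000 = 175780 + 1350 + 1200 = 178330
Branch B: 100000 (certain)
Overall = 0.4 × 178330 + 0.6 × 100000 = 71332 + 60000 = 131332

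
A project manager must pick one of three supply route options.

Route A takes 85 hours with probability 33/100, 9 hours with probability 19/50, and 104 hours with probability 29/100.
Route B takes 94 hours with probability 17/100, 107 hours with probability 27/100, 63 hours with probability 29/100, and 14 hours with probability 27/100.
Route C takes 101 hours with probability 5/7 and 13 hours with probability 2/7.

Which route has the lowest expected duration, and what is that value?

Route A = 33/100 × 85 + 19/50 × 9 + 29/100 × 104 = 28.05 + 3.42 + 30.16 = 61.63
Route B = 17/100 × 94 + 27/100 × 107 + 29/100 × 63 + 27/100 × 14 = 15.98 + 28.89 + 18.27 + 3.78 = 66.92
Route C = 5/7 × 101 + 2/7 × 13 = 72.1429 + 3.7143 = 75.8571

Route A (61.63 hours)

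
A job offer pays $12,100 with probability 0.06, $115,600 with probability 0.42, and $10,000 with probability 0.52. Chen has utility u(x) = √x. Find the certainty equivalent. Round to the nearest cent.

E[u] = 0.06·√12100 + 0.42·√115600 + 0.52·√10000 = 0.06·110 + 0.42·340 + 0.52·100 = 201.4
CE = (201.4)² = 40561.96

$40,561.96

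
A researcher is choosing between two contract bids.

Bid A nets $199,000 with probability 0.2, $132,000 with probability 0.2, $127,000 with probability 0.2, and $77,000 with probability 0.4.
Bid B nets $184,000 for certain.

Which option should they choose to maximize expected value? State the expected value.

Bid B ($184,000)

Bid A = 0.2 × 199000 + 0.2 × 132000 + 0.2 × 127000 + 0.4 × 77000 = 39800 + 26400 + 25400 + 30800 = 122400
Bid B: 184000 (certain)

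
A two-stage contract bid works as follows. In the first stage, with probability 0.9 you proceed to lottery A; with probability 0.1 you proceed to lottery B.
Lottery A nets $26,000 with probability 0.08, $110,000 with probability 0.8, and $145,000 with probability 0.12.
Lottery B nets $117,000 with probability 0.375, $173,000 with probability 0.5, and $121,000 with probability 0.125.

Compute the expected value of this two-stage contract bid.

$111,282

EV(A) = 0.08 × 26000 + 0.8 × 110000 + 0.12 × 145000 = 2080 + 88000 + 17400 = 107480
EV(B) = 0.375 × 117000 + 0.5 × 173000 + 0.125 × 121000 = 43875 + 86500 + 15125 = 145500
Overall = 0.9 × 107480 + 0.1 × 145500 = 96732 + 14550 = 111282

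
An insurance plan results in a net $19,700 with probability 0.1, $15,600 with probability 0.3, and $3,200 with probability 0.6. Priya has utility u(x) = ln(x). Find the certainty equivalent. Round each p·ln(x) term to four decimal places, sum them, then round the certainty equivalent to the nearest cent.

E[u] = 0.1·ln(19700) + 0.3·ln(15600) + 0.6·ln(3200) = 0.9888 + 2.8965 + 4.8425 = 8.7278
CE = e^8.7278 ≈ 6172.13

$6,172.13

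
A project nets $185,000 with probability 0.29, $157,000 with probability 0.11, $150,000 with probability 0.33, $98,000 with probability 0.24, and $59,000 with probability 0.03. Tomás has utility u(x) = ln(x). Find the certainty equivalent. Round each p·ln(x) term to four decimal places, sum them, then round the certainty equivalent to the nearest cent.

E[u] = 0.29·ln(185000) + 0.11·ln(157000) + 0.33·ln(150000) + 0.24·ln(98000) + 0.03·ln(59000) = 3.5172 + 1.3160 + 3.9331 + 2.7583 + 0.3296 = 11.8542
CE = e^11.8542 ≈ 140673.94

$140,673.94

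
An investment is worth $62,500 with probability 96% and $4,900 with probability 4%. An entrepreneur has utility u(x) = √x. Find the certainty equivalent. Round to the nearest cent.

E[u] = 0.96·√62500 + 0.04·√4900 = 0.96·250 + 0.04·70 = 242.8
CE = (242.8)² = 58951.84

$58,951.84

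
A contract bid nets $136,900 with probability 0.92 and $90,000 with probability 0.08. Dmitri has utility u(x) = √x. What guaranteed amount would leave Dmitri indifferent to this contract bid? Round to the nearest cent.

E[u] = 0.92·√136900 + 0.08·√90000 = 0.92·370 + 0.08·300 = 364.4
CE = (364.4)² = 132787.36

$132,787.36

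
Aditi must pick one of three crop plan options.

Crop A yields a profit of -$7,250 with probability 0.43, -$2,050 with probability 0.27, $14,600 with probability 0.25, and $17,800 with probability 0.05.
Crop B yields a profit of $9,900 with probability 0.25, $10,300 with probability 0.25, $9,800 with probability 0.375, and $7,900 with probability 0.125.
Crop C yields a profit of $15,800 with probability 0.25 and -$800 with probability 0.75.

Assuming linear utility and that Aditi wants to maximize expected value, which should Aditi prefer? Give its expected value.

Crop A = 0.43 × (-7250) + 0.27 × (-2050) + 0.25 × 14600 + 0.05 × 17800 = -3117.5 − 553.5 + 3650 + 890 = 869
Crop B = 0.25 × 9900 + 0.25 × 10300 + 0.375 × 9800 + 0.125 × 7900 = 2475 + 2575 + 3675 + 987.5 = 9712.5
Crop C = 0.25 × 15800 + 0.75 × (-800) = 3950 − 600 = 3350

Crop B ($9,712.50)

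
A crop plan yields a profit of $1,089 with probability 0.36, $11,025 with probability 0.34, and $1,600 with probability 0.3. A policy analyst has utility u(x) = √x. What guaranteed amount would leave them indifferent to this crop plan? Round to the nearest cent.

E[u] = 0.36·√1089 + 0.34·√11025 + 0.3·√1600 = 0.36·33 + 0.34·105 + 0.3·40 = 59.58
CE = (59.58)² = 3549.7764

$3,549.78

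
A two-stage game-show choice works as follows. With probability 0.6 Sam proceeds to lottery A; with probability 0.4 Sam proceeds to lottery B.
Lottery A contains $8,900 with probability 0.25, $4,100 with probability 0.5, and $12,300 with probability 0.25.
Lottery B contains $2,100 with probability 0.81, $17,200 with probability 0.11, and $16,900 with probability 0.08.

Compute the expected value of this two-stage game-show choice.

$6,388

EV(A) = 0.25 × 8900 + 0.5 × 4100 + 0.25 × 12300 = 2225 + 2050 + 3075 = 7350
EV(B) = 0.81 × 2100 + 0.11 × 17200 + 0.08 × 16900 = 1701 + 1892 + 1352 = 4945
Overall = 0.6 × 7350 + 0.4 × 4945 = 4410 + 1978 = 6388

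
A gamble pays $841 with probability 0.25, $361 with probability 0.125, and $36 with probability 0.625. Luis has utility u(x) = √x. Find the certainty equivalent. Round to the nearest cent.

$178.89

E[u] = 0.25·√841 + 0.125·√361 + 0.625·√36 = 0.25·29 + 0.125·19 + 0.625·6 = 13.375
CE = (13.375)² = 178.890625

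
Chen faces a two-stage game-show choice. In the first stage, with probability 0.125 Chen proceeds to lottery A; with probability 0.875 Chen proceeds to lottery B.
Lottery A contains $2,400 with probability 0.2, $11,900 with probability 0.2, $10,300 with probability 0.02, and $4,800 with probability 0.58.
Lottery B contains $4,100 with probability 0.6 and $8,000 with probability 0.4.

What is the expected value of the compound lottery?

EV(A) = 0.2 × 2400 + 0.2 × 11900 + 0.02 × 10300 + 0.58 × 4800 = 480 + 2380 + 206 + 2784 = 5850
EV(B) = 0.6 × 4100 + 0.4 × 8000 = 2460 + 3200 = 5660
Overall = 0.125 × 5850 + 0.875 × 5660 = 731.25 + 4952.5 = 5683.75

$5,683.75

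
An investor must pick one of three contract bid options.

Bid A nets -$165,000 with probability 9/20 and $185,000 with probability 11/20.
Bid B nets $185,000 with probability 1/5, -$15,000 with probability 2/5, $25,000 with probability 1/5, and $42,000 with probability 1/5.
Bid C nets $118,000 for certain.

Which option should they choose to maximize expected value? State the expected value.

Bid A = 9/20 × (-165000) + 11/20 × 185000 = -74250 + 101750 = 27500
Bid B = 1/5 × 185000 + 2/5 × (-15000) + 1/5 × 25000 + 1/5 × 42000 = 37000 − 6000 + 5000 + 8400 = 44400
Bid C: 118000 (certain)

Bid C ($118,000)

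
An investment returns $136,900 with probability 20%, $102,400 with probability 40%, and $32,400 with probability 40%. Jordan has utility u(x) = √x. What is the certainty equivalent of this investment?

E[u] = 0.2·√136900 + 0.4·√102400 + 0.4·√32400 = 0.2·370 + 0.4·320 + 0.4·180 = 274
CE = (274)² = 75076

$75,076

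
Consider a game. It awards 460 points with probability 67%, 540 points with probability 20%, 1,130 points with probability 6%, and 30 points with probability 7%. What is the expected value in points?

EV = 0.67 × 460 + 0.2 × 540 + 0.06 × 1130 + 0.07 × 30 = 308.2 + 108 + 67.8 + 2.1 = 486.1

486.1 points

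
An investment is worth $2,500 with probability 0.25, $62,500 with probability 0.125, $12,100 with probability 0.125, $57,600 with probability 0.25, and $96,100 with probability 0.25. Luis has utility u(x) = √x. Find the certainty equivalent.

$38,025

E[u] = 0.25·√2500 + 0.125·√62500 + 0.125·√12100 + 0.25·√57600 + 0.25·√96100 = 0.25·50 + 0.125·250 + 0.125·110 + 0.25·240 + 0.25·310 = 195
CE = (195)² = 38025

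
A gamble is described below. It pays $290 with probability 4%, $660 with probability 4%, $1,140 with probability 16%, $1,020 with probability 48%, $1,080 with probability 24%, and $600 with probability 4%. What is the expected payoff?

$993.20

EV = 0.04 × 290 + 0.04 × 660 + 0.16 × 1140 + 0.48 × 1020 + 0.24 × 1080 + 0.04 × 600 = 11.6 + 26.4 + 182.4 + 489.6 + 259.2 + 24 = 993.2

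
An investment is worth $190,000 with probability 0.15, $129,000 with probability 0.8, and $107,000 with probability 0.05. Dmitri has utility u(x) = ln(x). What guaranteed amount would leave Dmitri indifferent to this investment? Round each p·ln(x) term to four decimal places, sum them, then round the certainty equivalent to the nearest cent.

E[u] = 0.15·ln(190000) + 0.8·ln(129000) + 0.05·ln(107000) = 1.8232 + 9.4141 + 0.5790 = 11.8163
CE = e^11.8163 ≈ 135442.16

$135,442.16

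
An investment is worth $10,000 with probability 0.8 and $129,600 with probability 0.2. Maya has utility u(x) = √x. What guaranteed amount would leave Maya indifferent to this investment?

$23,104

E[u] = 0.8·√10000 + 0.2·√129600 = 0.8·100 + 0.2·360 = 152
CE = (152)² = 23104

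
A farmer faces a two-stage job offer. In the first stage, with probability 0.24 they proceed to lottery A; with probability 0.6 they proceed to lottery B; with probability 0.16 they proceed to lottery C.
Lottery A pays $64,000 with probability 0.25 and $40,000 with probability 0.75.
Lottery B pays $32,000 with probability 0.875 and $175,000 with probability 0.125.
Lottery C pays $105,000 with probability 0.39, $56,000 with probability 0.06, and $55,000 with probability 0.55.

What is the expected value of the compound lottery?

EV(A) = 0.25 × 64000 + 0.75 × 40000 = 16000 + 30000 = 46000
EV(B) = 0.875 × 32000 + 0.125 × 175000 = 28000 + 21875 = 49875
EV(C) = 0.39 × 105000 + 0.06 × 56000 + 0.55 × 55000 = 40950 + 3360 + 30250 = 74560
Overall = 0.24 × 46000 + 0.6 × 49875 + 0.16 × 74560 = 11040 + 29925 + 11929.6 = 52894.6

$52,894.60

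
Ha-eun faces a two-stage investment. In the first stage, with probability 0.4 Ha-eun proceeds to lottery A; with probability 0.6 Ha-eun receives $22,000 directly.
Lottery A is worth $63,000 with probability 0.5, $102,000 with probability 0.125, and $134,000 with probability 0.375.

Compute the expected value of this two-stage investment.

EV(A) = 0.5 × 63000 + 0.125 × 102000 + 0.375 × 134000 = 31500 + 12750 + 50250 = 94500
Branch B: 22000 (certain)
Overall = 0.4 × 94500 + 0.6 × 22000 = 37800 + 13200 = 51000

$51,000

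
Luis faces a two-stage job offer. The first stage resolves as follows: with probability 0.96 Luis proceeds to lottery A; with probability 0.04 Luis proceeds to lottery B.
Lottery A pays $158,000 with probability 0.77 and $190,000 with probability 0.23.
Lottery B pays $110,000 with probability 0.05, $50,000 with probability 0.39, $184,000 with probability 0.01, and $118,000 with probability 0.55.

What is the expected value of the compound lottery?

EV(A) = 0.77 × 158000 + 0.23 × 190000 = 121660 + 43700 = 165360
EV(B) = 0.05 × 110000 + 0.39 × 50000 + 0.01 × 184000 + 0.55 × 118000 = 5500 + 19500 + 1840 + 64900 = 91740
Overall = 0.96 × 165360 + 0.04 × 91740 = 158745.6 + 3669.6 = 162415.2

$162,415.20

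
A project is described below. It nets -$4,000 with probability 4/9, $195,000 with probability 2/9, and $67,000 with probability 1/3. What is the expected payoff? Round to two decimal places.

$63,888.89

EV = 4/9 × (-4000) + 2/9 × 195000 + 1/3 × 67000 = -1777.7778 + 43333.3333 + 22333.3333 = 63888.8889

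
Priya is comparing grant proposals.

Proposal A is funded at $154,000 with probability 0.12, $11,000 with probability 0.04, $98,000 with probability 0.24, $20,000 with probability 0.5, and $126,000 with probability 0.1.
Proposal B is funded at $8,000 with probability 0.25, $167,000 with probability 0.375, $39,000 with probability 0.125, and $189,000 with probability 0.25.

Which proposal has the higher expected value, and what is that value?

Proposal B ($116,750)

Proposal A = 0.12 × 154000 + 0.04 × 11000 + 0.24 × 98000 + 0.5 × 20000 + 0.1 × 126000 = 18480 + 440 + 23520 + 10000 + 12600 = 65040
Proposal B = 0.25 × 8000 + 0.375 × 167000 + 0.125 × 39000 + 0.25 × 189000 = 2000 + 62625 + 4875 + 47250 = 116750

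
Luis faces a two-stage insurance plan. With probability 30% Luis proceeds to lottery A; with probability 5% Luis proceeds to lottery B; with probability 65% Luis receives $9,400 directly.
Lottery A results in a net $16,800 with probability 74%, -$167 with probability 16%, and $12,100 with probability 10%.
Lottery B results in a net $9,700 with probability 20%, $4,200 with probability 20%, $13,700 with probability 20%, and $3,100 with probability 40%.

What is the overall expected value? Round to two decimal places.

EV(A) = 0.74 × 16800 + 0.16 × (-167) + 0.1 × 12100 = 12432 − 26.72 + 1210 = 13615.28
EV(B) = 0.2 × 9700 + 0.2 × 4200 + 0.2 × 13700 + 0.4 × 3100 = 1940 + 840 + 2740 + 1240 = 6760
Branch C: 9400 (certain)
Overall = 0.3 × 13615.28 + 0.05 × 6760 + 0.65 × 9400 = 4084.584 + 338 + 6110 = 10532.584

$10,532.58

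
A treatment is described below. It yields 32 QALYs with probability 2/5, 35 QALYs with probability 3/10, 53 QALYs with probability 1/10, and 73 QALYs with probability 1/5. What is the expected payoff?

43.2 QALYs

EV = 2/5 × 32 + 3/10 × 35 + 1/10 × 53 + 1/5 × 73 = 12.8 + 10.5 + 5.3 + 14.6 = 43.2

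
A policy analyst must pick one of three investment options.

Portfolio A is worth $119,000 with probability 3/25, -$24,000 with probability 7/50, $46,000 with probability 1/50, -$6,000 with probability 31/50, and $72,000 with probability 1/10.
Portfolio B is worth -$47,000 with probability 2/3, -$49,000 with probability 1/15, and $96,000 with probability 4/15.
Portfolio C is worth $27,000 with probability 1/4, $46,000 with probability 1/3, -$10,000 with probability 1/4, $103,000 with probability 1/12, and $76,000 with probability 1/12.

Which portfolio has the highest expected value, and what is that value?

Portfolio A = 3/25 × 119000 + 7/50 × (-24000) + 1/50 × 46000 + 31/50 × (-6000) + 1/10 × 72000 = 14280 − 3360 + 920 − 3720 + 7200 = 15320
Portfolio B = 2/3 × (-47000) + 1/15 × (-49000) + 4/15 × 96000 = -31333.3333 − 3266.6667 + 25600 = -9000
Portfolio C = 1/4 × 27000 + 1/3 × 46000 + 1/4 × (-10000) + 1/12 × 103000 + 1/12 × 76000 = 6750 + 15333.3333 − 2500 + 8583.3333 + 6333.3333 = 34500

Portfolio C ($34,500)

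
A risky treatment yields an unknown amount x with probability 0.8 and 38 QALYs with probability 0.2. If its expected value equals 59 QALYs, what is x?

x = 64.25 QALYs

0.8·x + 0.2·38 = 59
0.8·x = 59 − 7.6 = 51.4
x = 51.4 / 0.8 = 64.25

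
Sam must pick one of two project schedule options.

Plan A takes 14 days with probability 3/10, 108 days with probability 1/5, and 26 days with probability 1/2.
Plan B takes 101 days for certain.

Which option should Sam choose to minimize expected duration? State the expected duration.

Plan A = 3/10 × 14 + 1/5 × 108 + 1/2 × 26 = 4.2 + 21.6 + 13 = 38.8
Plan B: 101 (certain)

Plan A (38.8 days)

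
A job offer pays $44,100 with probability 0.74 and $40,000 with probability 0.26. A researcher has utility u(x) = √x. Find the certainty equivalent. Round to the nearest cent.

$43,014.76

E[u] = 0.74·√44100 + 0.26·√40000 = 0.74·210 + 0.26·200 = 207.4
CE = (207.4)² = 43014.76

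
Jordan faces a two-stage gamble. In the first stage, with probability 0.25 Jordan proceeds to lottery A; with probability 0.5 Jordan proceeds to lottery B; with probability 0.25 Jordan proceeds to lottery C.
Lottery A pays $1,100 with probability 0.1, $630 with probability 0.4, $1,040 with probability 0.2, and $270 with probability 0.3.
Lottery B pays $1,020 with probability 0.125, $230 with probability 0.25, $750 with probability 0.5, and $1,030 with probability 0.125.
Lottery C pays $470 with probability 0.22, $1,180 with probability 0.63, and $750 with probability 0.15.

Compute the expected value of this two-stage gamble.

$746.95

EV(A) = 0.1 × 1100 + 0.4 × 630 + 0.2 × 1040 + 0.3 × 270 = 110 + 252 + 208 + 81 = 651
EV(B) = 0.125 × 1020 + 0.25 × 230 + 0.5 × 750 + 0.125 × 1030 = 127.5 + 57.5 + 375 + 128.75 = 688.75
EV(C) = 0.22 × 470 + 0.63 × 1180 + 0.15 × 750 = 103.4 + 743.4 + 112.5 = 959.3
Overall = 0.25 × 651 + 0.5 × 688.75 + 0.25 × 959.3 = 162.75 + 344.375 + 239.825 = 746.95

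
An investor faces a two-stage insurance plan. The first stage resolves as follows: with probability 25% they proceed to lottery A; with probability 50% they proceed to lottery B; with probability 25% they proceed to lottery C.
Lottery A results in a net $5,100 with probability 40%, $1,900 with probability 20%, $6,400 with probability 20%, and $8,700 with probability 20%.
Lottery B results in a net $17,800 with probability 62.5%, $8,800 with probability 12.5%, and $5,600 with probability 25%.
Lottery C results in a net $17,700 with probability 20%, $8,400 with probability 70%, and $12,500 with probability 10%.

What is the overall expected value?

EV(A) = 0.4 × 5100 + 0.2 × 1900 + 0.2 × 6400 + 0.2 × 8700 = 2040 + 380 + 1280 + 1740 = 5440
EV(B) = 0.625 × 17800 + 0.125 × 8800 + 0.25 × 5600 = 11125 + 1100 + 1400 = 13625
EV(C) = 0.2 × 17700 + 0.7 × 8400 + 0.1 × 12500 = 3540 + 5880 + 1250 = 10670
Overall = 0.25 × 5440 + 0.5 × 13625 + 0.25 × 10670 = 1360 + 6812.5 + 2667.5 = 10840

$10,840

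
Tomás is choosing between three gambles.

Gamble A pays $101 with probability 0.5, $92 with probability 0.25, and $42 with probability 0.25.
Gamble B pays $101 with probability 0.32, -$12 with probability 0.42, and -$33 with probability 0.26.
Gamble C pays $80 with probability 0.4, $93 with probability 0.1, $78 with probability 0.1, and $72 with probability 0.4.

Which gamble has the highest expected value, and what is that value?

Gamble A = 0.5 × 101 + 0.25 × 92 + 0.25 × 42 = 50.5 + 23 + 10.5 = 84
Gamble B = 0.32 × 101 + 0.42 × (-12) + 0.26 × (-33) = 32.32 − 5.04 − 8.58 = 18.7
Gamble C = 0.4 × 80 + 0.1 × 93 + 0.1 × 78 + 0.4 × 72 = 32 + 9.3 + 7.8 + 28.8 = 77.9

Gamble A ($84)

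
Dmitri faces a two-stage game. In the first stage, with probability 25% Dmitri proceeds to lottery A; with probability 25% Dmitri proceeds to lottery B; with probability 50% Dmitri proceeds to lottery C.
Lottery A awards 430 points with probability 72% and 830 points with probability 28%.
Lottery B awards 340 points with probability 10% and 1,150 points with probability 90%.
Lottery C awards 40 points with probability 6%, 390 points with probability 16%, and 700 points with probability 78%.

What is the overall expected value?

708.15 points

EV(A) = 0.72 × 430 + 0.28 × 830 = 309.6 + 232.4 = 542
EV(B) = 0.1 × 340 + 0.9 × 1150 = 34 + 1035 = 1069
EV(C) = 0.06 × 40 + 0.16 × 390 + 0.78 × 700 = 2.4 + 62.4 + 546 = 610.8
Overall = 0.25 × 542 + 0.25 × 1069 + 0.5 × 610.8 = 135.5 + 267.25 + 305.4 = 708.15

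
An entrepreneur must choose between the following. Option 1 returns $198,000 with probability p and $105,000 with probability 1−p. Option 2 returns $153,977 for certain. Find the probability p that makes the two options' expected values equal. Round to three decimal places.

p·198000 + (1−p)·105000 = 153977
93000p + 105000 = 153977
p = (153977 − 105000) / 93000

p = 0.527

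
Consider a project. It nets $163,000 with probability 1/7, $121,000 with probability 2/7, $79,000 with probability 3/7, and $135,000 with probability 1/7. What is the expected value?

EV = 1/7 × 163000 + 2/7 × 121000 + 3/7 × 79000 + 1/7 × 135000 = 23285.7143 + 34571.4286 + 33857.1429 + 19285.7143 = 111000

$111,000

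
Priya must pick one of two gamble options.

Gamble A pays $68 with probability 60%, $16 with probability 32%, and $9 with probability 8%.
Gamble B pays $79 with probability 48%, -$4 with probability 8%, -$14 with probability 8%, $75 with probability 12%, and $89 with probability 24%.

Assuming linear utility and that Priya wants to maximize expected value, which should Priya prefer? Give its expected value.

Gamble A = 0.6 × 68 + 0.32 × 16 + 0.08 × 9 = 40.8 + 5.12 + 0.72 = 46.64
Gamble B = 0.48 × 79 + 0.08 × (-4) + 0.08 × (-14) + 0.12 × 75 + 0.24 × 89 = 37.92 − 0.32 − 1.12 + 9 + 21.36 = 66.84

Gamble B ($66.84)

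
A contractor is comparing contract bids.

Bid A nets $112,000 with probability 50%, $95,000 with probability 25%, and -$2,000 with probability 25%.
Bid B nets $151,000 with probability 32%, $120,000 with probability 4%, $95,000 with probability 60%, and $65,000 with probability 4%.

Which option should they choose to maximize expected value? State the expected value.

Bid A = 0.5 × 112000 + 0.25 × 95000 + 0.25 × (-2000) = 56000 + 23750 − 500 = 79250
Bid B = 0.32 × 151000 + 0.04 × 120000 + 0.6 × 95000 + 0.04 × 65000 = 48320 + 4800 + 57000 + 2600 = 112720

Bid B ($112,720)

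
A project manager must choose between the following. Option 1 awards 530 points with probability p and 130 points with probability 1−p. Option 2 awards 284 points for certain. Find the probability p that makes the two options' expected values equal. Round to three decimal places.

p = 0.385

p·530 + (1−p)·130 = 284
400p + 130 = 284
p = (284 − 130) / 400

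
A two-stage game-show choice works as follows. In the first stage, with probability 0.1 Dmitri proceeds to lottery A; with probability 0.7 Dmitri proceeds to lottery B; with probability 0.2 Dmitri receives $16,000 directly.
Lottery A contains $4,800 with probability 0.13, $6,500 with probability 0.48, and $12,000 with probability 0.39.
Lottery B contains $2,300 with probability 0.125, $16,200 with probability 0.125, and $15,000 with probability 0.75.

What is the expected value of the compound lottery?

$13,536.15

EV(A) = 0.13 × 4800 + 0.48 × 6500 + 0.39 × 12000 = 624 + 3120 + 4680 = 8424
EV(B) = 0.125 × 2300 + 0.125 × 16200 + 0.75 × 15000 = 287.5 + 2025 + 11250 = 13562.5
Branch C: 16000 (certain)
Overall = 0.1 × 8424 + 0.7 × 13562.5 + 0.2 × 16000 = 842.4 + 9493.75 + 3200 = 13536.15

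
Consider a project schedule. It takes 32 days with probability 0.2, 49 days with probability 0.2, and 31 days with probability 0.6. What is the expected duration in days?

EV = 0.2 × 32 + 0.2 × 49 + 0.6 × 31 = 6.4 + 9.8 + 18.6 = 34.8

34.8 days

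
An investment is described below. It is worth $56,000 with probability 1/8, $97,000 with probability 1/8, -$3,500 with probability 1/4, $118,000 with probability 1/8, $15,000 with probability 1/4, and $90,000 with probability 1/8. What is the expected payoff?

EV = 1/8 × 56000 + 1/8 × 97000 + 1/4 × (-3500) + 1/8 × 118000 + 1/4 × 15000 + 1/8 × 90000 = 7000 + 12125 − 875 + 14750 + 3750 + 11250 = 48000

$48,000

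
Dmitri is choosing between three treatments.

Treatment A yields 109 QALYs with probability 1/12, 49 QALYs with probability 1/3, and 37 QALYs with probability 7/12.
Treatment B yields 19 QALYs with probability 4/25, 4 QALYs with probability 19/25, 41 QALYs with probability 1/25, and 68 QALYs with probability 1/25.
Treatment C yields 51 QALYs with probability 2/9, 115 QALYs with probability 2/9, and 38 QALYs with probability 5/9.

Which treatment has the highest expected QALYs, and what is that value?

Treatment A = 1/12 × 109 + 1/3 × 49 + 7/12 × 37 = 9.0833 + 16.3333 + 21.5833 = 47
Treatment B = 4/25 × 19 + 19/25 × 4 + 1/25 × 41 + 1/25 × 68 = 3.04 + 3.04 + 1.64 + 2.72 = 10.44
Treatment C = 2/9 × 51 + 2/9 × 115 + 5/9 × 38 = 11.3333 + 25.5556 + 21.1111 = 58

Treatment C (58 QALYs)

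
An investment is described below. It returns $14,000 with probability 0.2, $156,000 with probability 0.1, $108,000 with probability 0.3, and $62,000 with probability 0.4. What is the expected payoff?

$75,600

EV = 0.2 × 14000 + 0.1 × 156000 + 0.3 × 108000 + 0.4 × 62000 = 2800 + 15600 + 32400 + 24800 = 75600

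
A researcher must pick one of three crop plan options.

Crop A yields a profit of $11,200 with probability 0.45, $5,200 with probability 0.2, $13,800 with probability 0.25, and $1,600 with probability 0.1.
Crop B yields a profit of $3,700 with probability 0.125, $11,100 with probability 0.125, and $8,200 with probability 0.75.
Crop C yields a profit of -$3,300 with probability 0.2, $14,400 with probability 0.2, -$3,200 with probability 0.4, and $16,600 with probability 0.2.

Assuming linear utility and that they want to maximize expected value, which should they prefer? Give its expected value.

Crop A = 0.45 × 11200 + 0.2 × 5200 + 0.25 × 13800 + 0.1 × 1600 = 5040 + 1040 + 3450 + 160 = 9690
Crop B = 0.125 × 3700 + 0.125 × 11100 + 0.75 × 8200 = 462.5 + 1387.5 + 6150 = 8000
Crop C = 0.2 × (-3300) + 0.2 × 14400 + 0.4 × (-3200) + 0.2 × 16600 = -660 + 2880 − 1280 + 3320 = 4260

Crop A ($9,690)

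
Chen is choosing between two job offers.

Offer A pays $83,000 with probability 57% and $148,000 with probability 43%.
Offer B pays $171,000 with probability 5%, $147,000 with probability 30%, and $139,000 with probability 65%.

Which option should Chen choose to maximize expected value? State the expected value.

Offer A = 0.57 × 83000 + 0.43 × 148000 = 47310 + 63640 = 110950
Offer B = 0.05 × 171000 + 0.3 × 147000 + 0.65 × 139000 = 8550 + 44100 + 90350 = 143000

Offer B ($143,000)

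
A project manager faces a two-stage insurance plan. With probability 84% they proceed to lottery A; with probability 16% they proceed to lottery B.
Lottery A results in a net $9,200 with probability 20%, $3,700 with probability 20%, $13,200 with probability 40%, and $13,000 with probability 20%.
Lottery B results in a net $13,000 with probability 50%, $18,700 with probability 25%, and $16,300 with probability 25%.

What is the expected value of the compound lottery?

$11,226.40

EV(A) = 0.2 × 9200 + 0.2 × 3700 + 0.4 × 13200 + 0.2 × 13000 = 1840 + 740 + 5280 + 2600 = 10460
EV(B) = 0.5 × 13000 + 0.25 × 18700 + 0.25 × 16300 = 6500 + 4675 + 4075 = 15250
Overall = 0.84 × 10460 + 0.16 × 15250 = 8786.4 + 2440 = 11226.4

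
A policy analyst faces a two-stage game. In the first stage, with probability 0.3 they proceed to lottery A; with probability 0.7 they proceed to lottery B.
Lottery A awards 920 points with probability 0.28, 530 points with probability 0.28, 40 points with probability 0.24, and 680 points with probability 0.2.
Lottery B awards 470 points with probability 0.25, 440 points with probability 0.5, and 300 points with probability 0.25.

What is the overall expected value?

EV(A) = 0.28 × 920 + 0.28 × 530 + 0.24 × 40 + 0.2 × 680 = 257.6 + 148.4 + 9.6 + 136 = 551.6
EV(B) = 0.25 × 470 + 0.5 × 440 + 0.25 × 300 = 117.5 + 220 + 75 = 412.5
Overall = 0.3 × 551.6 + 0.7 × 412.5 = 165.48 + 288.75 = 454.23

454.23 points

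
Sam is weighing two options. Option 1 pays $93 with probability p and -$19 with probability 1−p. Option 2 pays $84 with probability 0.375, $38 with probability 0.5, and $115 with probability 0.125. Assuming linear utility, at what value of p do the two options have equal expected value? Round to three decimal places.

p = 0.749

EV(Option 2) = 0.375 × 84 + 0.5 × 38 + 0.125 × 115 = 31.5 + 19 + 14.375 = 64.875
p·93 + (1−p)·(-19) = 64.875
112p − 19 = 64.875
p = (64.875 + 19) / 112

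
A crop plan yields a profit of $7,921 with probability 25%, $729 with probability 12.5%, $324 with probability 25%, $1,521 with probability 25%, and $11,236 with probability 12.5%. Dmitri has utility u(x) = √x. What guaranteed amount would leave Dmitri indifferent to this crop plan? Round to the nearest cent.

$2,822.27

E[u] = 0.25·√7921 + 0.125·√729 + 0.25·√324 + 0.25·√1521 + 0.125·√11236 = 0.25·89 + 0.125·27 + 0.25·18 + 0.25·39 + 0.125·106 = 53.125
CE = (53.125)² = 2822.265625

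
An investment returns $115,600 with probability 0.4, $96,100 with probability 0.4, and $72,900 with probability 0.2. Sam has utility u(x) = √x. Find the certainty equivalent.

E[u] = 0.4·√115600 + 0.4·√96100 + 0.2·√72900 = 0.4·340 + 0.4·310 + 0.2·270 = 314
CE = (314)² = 98596

$98,596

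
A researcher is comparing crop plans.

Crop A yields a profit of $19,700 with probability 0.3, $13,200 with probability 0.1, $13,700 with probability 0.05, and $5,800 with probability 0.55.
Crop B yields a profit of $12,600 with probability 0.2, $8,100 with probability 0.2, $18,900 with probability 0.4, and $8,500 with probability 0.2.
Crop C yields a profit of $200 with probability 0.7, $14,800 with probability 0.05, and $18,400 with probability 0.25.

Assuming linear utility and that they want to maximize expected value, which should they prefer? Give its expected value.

Crop B ($13,400)

Crop A = 0.3 × 19700 + 0.1 × 13200 + 0.05 × 13700 + 0.55 × 5800 = 5910 + 1320 + 685 + 3190 = 11105
Crop B = 0.2 × 12600 + 0.2 × 8100 + 0.4 × 18900 + 0.2 × 8500 = 2520 + 1620 + 7560 + 1700 = 13400
Crop C = 0.7 × 200 + 0.05 × 14800 + 0.25 × 18400 = 140 + 740 + 4600 = 5480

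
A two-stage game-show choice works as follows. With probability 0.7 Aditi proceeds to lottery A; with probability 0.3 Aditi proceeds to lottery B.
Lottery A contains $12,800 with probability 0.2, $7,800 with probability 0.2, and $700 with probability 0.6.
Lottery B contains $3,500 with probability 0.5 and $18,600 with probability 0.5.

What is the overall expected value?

$6,493

EV(A) = 0.2 × 12800 + 0.2 × 7800 + 0.6 × 700 = 2560 + 1560 + 420 = 4540
EV(B) = 0.5 × 3500 + 0.5 × 18600 = 1750 + 9300 = 11050
Overall = 0.7 × 4540 + 0.3 × 11050 = 3178 + 3315 = 6493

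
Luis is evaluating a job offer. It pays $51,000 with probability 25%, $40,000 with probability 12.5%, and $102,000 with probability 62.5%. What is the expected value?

EV = 0.25 × 51000 + 0.125 × 40000 + 0.625 × 102000 = 12750 + 5000 + 63750 = 81500

$81,500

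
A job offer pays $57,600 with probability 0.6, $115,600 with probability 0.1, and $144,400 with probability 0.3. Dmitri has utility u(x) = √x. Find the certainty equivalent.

$85,264

E[u] = 0.6·√57600 + 0.1·√115600 + 0.3·√144400 = 0.6·240 + 0.1·340 + 0.3·380 = 292
CE = (292)² = 85264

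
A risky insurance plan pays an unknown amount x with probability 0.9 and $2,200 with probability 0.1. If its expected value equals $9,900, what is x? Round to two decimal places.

0.9·x + 0.1·2200 = 9900
0.9·x = 9900 − 220 = 9680
x = 9680 / 0.9 = 10755.5556

x = $10,755.56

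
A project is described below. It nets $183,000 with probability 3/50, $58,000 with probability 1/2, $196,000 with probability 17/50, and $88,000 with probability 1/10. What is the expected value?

$115,420

EV = 3/50 × 183000 + 1/2 × 58000 + 17/50 × 196000 + 1/10 × 88000 = 10980 + 29000 + 66640 + 8800 = 115420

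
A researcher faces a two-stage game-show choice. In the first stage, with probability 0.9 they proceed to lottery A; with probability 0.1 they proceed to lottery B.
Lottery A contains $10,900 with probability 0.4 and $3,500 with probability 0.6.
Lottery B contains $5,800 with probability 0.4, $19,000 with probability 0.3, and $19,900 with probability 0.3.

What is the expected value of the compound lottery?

$7,213

EV(A) = 0.4 × 10900 + 0.6 × 3500 = 4360 + 2100 = 6460
EV(B) = 0.4 × 5800 + 0.3 × 19000 + 0.3 × 19900 = 2320 + 5700 + 5970 = 13990
Overall = 0.9 × 6460 + 0.1 × 13990 = 5814 + 1399 = 7213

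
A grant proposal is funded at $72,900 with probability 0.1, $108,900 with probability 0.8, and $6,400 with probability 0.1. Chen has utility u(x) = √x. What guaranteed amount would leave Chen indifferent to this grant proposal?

$89,401

E[u] = 0.1·√72900 + 0.8·√108900 + 0.1·√6400 = 0.1·270 + 0.8·330 + 0.1·80 = 299
CE = (299)² = 89401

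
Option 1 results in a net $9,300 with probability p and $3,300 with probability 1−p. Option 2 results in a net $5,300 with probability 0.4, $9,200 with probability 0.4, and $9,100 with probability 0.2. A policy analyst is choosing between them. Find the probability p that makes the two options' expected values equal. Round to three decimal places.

EV(Option 2) = 0.4 × 5300 + 0.4 × 9200 + 0.2 × 9100 = 2120 + 3680 + 1820 = 7620
p·9300 + (1−p)·3300 = 7620
6000p + 3300 = 7620
p = (7620 − 3300) / 6000

p = 0.720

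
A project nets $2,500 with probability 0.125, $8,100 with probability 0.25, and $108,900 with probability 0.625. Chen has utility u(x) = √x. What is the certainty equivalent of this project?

E[u] = 0.125·√2500 + 0.25·√8100 + 0.625·√108900 = 0.125·50 + 0.25·90 + 0.625·330 = 235
CE = (235)² = 55225

$55,225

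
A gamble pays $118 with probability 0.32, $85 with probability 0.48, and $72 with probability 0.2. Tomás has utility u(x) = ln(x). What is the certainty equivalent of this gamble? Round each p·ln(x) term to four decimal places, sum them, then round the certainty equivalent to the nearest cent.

E[u] = 0.32·ln(118) + 0.48·ln(85) + 0.2·ln(72) = 1.5266 + 2.1325 + 0.8553 = 4.5144
CE = e^4.5144 ≈ 91.32

$91.32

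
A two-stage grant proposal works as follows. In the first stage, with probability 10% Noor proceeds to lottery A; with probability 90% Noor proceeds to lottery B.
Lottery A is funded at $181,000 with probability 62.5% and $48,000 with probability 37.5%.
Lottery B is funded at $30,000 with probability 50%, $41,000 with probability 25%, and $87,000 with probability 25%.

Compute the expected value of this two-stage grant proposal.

EV(A) = 0.625 × 181000 + 0.375 × 48000 = 113125 + 18000 = 131125
EV(B) = 0.5 × 30000 + 0.25 × 41000 + 0.25 × 87000 = 15000 + 10250 + 21750 = 47000
Overall = 0.1 × 131125 + 0.9 × 47000 = 13112.5 + 42300 = 55412.5

$55,412.50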